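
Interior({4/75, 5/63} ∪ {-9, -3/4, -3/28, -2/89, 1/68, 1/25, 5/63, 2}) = ∅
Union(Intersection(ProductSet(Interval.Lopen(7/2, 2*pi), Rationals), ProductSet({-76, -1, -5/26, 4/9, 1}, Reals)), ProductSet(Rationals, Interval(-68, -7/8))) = ProductSet(Rationals, Interval(-68, -7/8))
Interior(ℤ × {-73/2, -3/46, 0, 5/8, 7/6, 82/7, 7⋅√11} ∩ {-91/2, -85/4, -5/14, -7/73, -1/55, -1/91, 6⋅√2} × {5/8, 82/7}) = ∅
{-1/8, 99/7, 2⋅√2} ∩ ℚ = {-1/8, 99/7}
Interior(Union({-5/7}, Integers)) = EmptySet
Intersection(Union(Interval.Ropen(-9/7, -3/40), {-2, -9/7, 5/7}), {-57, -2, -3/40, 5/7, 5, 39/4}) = {-2, 5/7}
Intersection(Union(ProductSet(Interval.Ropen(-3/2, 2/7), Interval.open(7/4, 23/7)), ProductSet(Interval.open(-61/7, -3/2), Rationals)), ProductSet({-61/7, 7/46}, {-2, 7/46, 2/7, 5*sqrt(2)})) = EmptySet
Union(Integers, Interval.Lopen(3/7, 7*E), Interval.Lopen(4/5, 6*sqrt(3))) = Union(Integers, Interval.Lopen(3/7, 7*E))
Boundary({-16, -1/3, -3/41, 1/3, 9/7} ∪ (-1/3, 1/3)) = {-16, -1/3, 1/3, 9/7}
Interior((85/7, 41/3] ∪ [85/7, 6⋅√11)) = (85/7, 6⋅√11)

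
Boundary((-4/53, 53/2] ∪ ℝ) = ∅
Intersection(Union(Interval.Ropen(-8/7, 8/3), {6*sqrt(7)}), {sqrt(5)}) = {sqrt(5)}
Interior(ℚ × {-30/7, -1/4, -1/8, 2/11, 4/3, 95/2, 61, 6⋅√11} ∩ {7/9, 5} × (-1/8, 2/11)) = ∅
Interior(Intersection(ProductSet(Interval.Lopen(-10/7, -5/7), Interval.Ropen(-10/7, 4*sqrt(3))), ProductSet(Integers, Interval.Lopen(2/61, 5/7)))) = EmptySet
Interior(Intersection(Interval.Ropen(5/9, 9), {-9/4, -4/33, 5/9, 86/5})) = EmptySet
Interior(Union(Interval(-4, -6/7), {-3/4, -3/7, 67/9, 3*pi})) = Interval.open(-4, -6/7)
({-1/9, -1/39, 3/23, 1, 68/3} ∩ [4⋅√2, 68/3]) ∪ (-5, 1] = (-5, 1] ∪ {68/3}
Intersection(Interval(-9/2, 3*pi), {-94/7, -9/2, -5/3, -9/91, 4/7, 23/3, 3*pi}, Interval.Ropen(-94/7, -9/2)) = EmptySet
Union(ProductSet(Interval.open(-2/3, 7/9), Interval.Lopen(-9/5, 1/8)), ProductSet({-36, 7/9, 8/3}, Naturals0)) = Union(ProductSet({-36, 7/9, 8/3}, Naturals0), ProductSet(Interval.open(-2/3, 7/9), Interval.Lopen(-9/5, 1/8)))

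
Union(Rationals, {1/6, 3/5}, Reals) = Reals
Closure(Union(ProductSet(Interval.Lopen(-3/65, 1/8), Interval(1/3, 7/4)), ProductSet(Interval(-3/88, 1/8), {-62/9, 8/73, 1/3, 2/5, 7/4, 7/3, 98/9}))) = Union(ProductSet(Interval(-3/65, 1/8), Interval(1/3, 7/4)), ProductSet(Interval(-3/88, 1/8), {-62/9, 8/73, 1/3, 2/5, 7/4, 7/3, 98/9}))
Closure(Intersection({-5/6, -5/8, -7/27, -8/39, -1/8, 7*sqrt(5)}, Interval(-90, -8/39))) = {-5/6, -5/8, -7/27, -8/39}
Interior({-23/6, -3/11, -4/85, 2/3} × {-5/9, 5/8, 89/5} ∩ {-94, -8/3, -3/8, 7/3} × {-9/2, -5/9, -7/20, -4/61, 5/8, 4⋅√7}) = ∅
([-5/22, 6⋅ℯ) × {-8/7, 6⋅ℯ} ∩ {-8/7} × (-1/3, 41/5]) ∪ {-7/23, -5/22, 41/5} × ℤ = {-7/23, -5/22, 41/5} × ℤ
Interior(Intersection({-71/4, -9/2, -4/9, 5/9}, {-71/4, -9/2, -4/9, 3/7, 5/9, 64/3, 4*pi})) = EmptySet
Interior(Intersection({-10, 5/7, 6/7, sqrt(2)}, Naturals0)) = EmptySet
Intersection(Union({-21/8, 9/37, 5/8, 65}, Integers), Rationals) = Union({-21/8, 9/37, 5/8}, Integers)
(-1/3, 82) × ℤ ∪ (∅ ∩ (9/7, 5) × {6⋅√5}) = (-1/3, 82) × ℤ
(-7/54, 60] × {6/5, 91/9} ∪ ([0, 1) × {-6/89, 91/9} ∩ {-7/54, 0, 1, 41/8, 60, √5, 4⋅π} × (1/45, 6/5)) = (-7/54, 60] × {6/5, 91/9}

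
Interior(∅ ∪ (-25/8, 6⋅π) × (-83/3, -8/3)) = (-25/8, 6⋅π) × (-83/3, -8/3)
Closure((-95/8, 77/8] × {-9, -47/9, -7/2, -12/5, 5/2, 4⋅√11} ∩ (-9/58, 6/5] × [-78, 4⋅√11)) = [-9/58, 6/5] × {-9, -47/9, -7/2, -12/5, 5/2}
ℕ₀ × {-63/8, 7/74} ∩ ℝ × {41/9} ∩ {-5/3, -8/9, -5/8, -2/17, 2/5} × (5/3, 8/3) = ∅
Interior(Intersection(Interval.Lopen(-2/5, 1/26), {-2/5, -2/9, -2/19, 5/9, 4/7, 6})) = EmptySet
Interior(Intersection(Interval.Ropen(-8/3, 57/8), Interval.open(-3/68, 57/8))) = Interval.open(-3/68, 57/8)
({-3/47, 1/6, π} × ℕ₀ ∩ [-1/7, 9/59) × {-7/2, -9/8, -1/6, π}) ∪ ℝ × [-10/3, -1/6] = ℝ × [-10/3, -1/6]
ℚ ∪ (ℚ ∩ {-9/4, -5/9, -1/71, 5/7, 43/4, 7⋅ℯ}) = ℚ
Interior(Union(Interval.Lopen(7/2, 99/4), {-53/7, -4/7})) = Interval.open(7/2, 99/4)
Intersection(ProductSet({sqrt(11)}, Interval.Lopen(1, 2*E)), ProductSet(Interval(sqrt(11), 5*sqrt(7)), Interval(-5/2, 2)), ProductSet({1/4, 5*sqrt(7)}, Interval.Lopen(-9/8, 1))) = EmptySet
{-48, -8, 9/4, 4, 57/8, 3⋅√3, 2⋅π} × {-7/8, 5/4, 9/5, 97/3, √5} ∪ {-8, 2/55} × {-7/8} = ({-8, 2/55} × {-7/8}) ∪ ({-48, -8, 9/4, 4, 57/8, 3⋅√3, 2⋅π} × {-7/8, 5/4, 9/5, 97/3, √5})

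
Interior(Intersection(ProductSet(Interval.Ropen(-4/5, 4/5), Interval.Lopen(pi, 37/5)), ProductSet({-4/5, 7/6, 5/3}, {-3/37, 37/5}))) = EmptySet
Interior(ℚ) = ∅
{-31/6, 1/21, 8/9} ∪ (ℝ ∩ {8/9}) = {-31/6, 1/21, 8/9}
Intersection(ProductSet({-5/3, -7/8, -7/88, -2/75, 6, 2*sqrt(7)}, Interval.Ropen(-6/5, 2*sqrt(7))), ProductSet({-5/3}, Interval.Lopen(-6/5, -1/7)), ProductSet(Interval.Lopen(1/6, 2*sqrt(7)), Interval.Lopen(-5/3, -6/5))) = EmptySet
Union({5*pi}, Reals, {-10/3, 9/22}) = Reals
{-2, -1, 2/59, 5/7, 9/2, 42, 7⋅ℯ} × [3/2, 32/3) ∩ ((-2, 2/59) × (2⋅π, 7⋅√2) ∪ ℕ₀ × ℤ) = ({42} × {2, 3, …, 10}) ∪ ({-1} × (2⋅π, 7⋅√2))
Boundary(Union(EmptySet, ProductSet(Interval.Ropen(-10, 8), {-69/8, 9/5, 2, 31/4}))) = ProductSet(Interval(-10, 8), {-69/8, 9/5, 2, 31/4})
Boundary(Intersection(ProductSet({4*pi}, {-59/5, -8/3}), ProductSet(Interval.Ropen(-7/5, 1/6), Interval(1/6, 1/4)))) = EmptySet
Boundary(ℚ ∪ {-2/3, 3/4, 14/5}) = ℝ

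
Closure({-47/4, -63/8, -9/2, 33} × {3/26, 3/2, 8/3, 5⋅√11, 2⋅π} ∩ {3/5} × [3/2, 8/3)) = ∅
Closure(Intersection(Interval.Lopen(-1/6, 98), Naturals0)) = Range(0, 99, 1)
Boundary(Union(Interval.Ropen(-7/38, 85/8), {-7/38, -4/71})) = {-7/38, 85/8}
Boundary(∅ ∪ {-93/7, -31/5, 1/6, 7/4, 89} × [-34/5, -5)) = {-93/7, -31/5, 1/6, 7/4, 89} × [-34/5, -5]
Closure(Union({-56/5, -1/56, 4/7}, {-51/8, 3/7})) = {-56/5, -51/8, -1/56, 3/7, 4/7}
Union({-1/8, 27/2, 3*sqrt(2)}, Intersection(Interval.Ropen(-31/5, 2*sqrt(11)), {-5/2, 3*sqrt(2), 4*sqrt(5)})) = {-5/2, -1/8, 27/2, 3*sqrt(2)}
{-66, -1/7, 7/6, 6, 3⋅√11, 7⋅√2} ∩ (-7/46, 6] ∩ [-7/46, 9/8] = {-1/7}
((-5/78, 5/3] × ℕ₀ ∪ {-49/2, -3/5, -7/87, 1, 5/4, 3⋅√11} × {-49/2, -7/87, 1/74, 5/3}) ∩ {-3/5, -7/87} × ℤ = ∅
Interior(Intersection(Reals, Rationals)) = EmptySet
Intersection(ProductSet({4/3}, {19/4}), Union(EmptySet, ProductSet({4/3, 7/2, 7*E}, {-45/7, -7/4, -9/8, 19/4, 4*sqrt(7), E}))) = ProductSet({4/3}, {19/4})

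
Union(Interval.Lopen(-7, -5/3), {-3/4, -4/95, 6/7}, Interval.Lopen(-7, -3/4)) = Union({-4/95, 6/7}, Interval.Lopen(-7, -3/4))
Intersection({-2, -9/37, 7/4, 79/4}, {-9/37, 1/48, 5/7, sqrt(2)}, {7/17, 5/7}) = EmptySet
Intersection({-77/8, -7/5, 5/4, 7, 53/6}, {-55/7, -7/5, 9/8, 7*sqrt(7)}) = {-7/5}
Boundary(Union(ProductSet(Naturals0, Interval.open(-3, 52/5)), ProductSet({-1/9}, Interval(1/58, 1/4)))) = Union(ProductSet({-1/9}, Interval(1/58, 1/4)), ProductSet(Naturals0, Interval(-3, 52/5)))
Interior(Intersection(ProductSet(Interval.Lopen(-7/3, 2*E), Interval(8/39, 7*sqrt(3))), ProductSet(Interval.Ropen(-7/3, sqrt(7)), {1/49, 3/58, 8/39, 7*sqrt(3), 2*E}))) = EmptySet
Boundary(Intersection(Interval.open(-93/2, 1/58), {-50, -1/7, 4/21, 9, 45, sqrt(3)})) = {-1/7}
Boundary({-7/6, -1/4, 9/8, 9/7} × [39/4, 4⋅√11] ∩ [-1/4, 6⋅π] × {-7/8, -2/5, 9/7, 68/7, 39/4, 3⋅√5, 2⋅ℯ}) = {-1/4, 9/8, 9/7} × {39/4}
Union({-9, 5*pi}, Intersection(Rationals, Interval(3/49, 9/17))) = Union({-9, 5*pi}, Intersection(Interval(3/49, 9/17), Rationals))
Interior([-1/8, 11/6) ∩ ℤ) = ∅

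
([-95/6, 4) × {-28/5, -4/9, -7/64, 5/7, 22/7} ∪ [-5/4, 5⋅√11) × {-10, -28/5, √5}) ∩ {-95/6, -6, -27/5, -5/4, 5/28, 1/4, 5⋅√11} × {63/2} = ∅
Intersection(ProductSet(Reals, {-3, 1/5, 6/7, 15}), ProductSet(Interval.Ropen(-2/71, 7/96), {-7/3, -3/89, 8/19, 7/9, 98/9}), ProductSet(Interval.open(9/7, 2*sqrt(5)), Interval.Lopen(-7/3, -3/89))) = EmptySet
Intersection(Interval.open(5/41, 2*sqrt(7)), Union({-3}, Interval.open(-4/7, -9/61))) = EmptySet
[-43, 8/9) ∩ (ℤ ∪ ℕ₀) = {-43, -42, …, 0}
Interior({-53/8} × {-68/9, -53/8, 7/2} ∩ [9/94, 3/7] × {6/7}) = ∅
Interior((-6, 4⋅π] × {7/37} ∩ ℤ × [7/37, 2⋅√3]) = ∅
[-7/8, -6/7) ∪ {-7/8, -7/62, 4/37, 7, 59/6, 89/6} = [-7/8, -6/7) ∪ {-7/62, 4/37, 7, 59/6, 89/6}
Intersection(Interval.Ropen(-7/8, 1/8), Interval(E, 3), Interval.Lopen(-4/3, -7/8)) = EmptySet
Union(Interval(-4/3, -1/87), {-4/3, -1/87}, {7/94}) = Union({7/94}, Interval(-4/3, -1/87))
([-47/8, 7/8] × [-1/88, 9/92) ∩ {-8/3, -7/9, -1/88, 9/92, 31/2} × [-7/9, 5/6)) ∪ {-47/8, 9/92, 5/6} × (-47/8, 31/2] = ({-47/8, 9/92, 5/6} × (-47/8, 31/2]) ∪ ({-8/3, -7/9, -1/88, 9/92} × [-1/88, 9/92))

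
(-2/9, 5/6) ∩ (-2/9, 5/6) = (-2/9, 5/6)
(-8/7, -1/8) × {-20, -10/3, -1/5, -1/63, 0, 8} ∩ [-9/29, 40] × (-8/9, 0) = [-9/29, -1/8) × {-1/5, -1/63}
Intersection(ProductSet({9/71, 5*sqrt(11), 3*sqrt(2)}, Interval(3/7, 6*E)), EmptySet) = EmptySet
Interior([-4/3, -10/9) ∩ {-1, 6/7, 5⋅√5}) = ∅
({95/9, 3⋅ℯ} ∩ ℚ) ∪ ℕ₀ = ℕ₀ ∪ {95/9}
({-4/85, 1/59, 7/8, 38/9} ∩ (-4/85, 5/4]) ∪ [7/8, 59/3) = {1/59} ∪ [7/8, 59/3)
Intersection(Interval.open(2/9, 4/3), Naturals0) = Range(1, 2, 1)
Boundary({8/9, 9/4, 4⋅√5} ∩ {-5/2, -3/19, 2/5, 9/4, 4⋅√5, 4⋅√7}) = {9/4, 4⋅√5}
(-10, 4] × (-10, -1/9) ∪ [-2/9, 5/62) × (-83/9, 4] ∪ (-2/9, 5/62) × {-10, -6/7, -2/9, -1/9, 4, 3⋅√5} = ((-10, 4] × (-10, -1/9)) ∪ ([-2/9, 5/62) × (-83/9, 4]) ∪ ((-2/9, 5/62) × {-10, -6/7, -2/9, -1/9, 4, 3⋅√5})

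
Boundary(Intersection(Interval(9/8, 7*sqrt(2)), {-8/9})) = EmptySet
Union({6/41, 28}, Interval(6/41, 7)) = Union({28}, Interval(6/41, 7))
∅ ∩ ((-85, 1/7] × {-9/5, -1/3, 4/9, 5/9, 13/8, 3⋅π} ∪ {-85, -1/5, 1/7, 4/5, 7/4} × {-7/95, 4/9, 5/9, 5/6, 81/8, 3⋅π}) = ∅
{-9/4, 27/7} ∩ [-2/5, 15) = {27/7}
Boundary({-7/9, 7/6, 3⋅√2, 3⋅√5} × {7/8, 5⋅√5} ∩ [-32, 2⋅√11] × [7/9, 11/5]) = {-7/9, 7/6, 3⋅√2} × {7/8}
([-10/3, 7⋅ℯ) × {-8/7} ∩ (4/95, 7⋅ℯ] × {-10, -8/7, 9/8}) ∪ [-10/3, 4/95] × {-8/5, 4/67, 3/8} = ([-10/3, 4/95] × {-8/5, 4/67, 3/8}) ∪ ((4/95, 7⋅ℯ) × {-8/7})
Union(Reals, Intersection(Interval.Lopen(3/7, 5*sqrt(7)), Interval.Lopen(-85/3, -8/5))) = Reals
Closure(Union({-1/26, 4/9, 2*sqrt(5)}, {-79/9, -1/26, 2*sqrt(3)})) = {-79/9, -1/26, 4/9, 2*sqrt(3), 2*sqrt(5)}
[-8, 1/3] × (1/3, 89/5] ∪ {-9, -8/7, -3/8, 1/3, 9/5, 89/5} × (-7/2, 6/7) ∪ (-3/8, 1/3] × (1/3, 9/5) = ([-8, 1/3] × (1/3, 89/5]) ∪ ({-9, -8/7, -3/8, 1/3, 9/5, 89/5} × (-7/2, 6/7))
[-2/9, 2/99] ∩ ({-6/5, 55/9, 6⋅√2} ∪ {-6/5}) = ∅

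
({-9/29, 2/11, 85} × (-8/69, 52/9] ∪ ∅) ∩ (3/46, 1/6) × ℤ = ∅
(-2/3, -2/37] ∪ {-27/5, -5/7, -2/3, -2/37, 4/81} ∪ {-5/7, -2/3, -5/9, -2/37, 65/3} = {-27/5, -5/7, 4/81, 65/3} ∪ [-2/3, -2/37]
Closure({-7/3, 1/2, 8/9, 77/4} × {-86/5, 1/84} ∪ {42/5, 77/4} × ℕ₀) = ({42/5, 77/4} × ℕ₀) ∪ ({-7/3, 1/2, 8/9, 77/4} × {-86/5, 1/84})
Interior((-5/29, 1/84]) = (-5/29, 1/84)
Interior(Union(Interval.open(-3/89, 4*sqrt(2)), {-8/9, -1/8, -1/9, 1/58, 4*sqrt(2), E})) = Interval.open(-3/89, 4*sqrt(2))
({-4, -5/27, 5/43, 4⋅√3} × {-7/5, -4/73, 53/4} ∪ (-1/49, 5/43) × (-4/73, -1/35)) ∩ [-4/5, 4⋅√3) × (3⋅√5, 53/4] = {-5/27, 5/43} × {53/4}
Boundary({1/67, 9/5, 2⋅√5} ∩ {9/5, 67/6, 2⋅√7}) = {9/5}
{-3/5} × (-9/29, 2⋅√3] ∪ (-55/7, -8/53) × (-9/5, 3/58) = ((-55/7, -8/53) × (-9/5, 3/58)) ∪ ({-3/5} × (-9/29, 2⋅√3])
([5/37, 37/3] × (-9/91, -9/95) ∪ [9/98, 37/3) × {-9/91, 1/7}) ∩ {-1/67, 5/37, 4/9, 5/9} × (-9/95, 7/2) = {5/37, 4/9, 5/9} × {1/7}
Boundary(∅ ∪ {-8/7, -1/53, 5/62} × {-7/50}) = {-8/7, -1/53, 5/62} × {-7/50}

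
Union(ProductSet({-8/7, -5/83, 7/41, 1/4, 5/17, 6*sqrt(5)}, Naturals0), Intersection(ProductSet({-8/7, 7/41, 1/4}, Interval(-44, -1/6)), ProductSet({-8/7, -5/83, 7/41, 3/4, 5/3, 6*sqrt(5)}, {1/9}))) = ProductSet({-8/7, -5/83, 7/41, 1/4, 5/17, 6*sqrt(5)}, Naturals0)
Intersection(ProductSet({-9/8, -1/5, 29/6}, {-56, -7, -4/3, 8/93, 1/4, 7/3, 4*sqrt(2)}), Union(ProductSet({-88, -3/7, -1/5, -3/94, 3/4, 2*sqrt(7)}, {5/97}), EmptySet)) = EmptySet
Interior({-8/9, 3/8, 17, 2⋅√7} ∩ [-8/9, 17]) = ∅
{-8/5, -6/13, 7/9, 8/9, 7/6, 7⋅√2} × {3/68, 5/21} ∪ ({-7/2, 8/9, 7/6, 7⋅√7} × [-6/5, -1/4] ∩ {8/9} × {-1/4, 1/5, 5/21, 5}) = ({8/9} × {-1/4}) ∪ ({-8/5, -6/13, 7/9, 8/9, 7/6, 7⋅√2} × {3/68, 5/21})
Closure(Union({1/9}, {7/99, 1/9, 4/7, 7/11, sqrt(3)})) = {7/99, 1/9, 4/7, 7/11, sqrt(3)}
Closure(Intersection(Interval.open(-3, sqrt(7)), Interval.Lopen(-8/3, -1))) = Interval(-8/3, -1)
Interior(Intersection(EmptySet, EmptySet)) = EmptySet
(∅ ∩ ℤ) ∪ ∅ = ∅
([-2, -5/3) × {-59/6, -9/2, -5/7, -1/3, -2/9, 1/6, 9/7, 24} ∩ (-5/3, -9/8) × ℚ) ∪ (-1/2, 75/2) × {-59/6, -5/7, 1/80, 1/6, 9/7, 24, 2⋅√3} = (-1/2, 75/2) × {-59/6, -5/7, 1/80, 1/6, 9/7, 24, 2⋅√3}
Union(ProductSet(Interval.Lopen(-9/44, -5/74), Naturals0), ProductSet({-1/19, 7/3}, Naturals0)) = ProductSet(Union({-1/19, 7/3}, Interval.Lopen(-9/44, -5/74)), Naturals0)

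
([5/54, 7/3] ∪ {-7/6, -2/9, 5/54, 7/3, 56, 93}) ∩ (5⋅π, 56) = ∅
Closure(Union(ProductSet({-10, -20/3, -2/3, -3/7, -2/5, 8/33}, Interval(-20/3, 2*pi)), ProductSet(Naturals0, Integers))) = Union(ProductSet({-10, -20/3, -2/3, -3/7, -2/5, 8/33}, Interval(-20/3, 2*pi)), ProductSet(Naturals0, Integers))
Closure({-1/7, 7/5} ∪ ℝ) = ℝ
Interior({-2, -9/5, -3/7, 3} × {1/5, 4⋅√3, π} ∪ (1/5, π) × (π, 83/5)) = (1/5, π) × (π, 83/5)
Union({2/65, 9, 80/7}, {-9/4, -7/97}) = {-9/4, -7/97, 2/65, 9, 80/7}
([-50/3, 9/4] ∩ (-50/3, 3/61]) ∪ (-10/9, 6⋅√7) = (-50/3, 6⋅√7)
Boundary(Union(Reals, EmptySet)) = EmptySet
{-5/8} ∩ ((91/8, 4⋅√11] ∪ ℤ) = ∅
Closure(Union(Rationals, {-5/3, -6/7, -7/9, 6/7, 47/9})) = Reals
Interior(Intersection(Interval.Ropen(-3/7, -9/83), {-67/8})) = EmptySet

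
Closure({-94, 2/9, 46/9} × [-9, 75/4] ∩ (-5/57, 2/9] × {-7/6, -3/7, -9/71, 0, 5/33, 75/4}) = {2/9} × {-7/6, -3/7, -9/71, 0, 5/33, 75/4}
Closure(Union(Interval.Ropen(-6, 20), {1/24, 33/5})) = Interval(-6, 20)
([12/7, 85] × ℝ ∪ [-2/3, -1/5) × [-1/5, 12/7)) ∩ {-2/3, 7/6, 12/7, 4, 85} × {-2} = {12/7, 4, 85} × {-2}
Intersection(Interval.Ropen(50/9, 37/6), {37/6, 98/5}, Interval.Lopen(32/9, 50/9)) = EmptySet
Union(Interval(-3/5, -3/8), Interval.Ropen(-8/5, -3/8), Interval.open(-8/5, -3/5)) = Interval(-8/5, -3/8)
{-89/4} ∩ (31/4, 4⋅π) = ∅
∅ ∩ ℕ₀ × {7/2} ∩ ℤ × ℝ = ∅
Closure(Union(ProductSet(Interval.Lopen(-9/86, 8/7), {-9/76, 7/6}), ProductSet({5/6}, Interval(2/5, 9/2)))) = Union(ProductSet({5/6}, Interval(2/5, 9/2)), ProductSet(Interval(-9/86, 8/7), {-9/76, 7/6}))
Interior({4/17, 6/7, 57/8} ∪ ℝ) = ℝ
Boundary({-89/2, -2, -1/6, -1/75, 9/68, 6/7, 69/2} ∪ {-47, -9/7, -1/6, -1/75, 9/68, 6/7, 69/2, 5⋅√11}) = {-47, -89/2, -2, -9/7, -1/6, -1/75, 9/68, 6/7, 69/2, 5⋅√11}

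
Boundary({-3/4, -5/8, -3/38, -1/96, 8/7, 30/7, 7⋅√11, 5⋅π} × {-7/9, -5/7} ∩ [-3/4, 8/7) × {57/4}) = ∅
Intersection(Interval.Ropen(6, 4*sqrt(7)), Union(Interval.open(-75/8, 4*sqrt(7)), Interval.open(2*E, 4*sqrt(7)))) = Interval.Ropen(6, 4*sqrt(7))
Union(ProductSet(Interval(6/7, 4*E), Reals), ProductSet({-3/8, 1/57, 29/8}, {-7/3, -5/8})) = Union(ProductSet({-3/8, 1/57, 29/8}, {-7/3, -5/8}), ProductSet(Interval(6/7, 4*E), Reals))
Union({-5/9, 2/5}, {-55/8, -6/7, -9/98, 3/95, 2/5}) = {-55/8, -6/7, -5/9, -9/98, 3/95, 2/5}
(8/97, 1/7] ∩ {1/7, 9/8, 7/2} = {1/7}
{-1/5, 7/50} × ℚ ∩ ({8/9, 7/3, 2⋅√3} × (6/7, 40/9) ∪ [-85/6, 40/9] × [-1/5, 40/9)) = {-1/5, 7/50} × (ℚ ∩ [-1/5, 40/9))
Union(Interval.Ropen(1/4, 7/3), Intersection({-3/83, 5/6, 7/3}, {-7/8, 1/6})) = Interval.Ropen(1/4, 7/3)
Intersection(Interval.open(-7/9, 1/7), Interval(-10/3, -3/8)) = Interval.Lopen(-7/9, -3/8)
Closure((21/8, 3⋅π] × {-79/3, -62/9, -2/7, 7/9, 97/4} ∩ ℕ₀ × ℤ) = ∅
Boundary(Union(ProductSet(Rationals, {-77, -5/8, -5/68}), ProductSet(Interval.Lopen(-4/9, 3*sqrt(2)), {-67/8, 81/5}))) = Union(ProductSet(Interval(-4/9, 3*sqrt(2)), {-67/8, 81/5}), ProductSet(Reals, {-77, -5/8, -5/68}))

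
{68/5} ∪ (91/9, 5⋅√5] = (91/9, 5⋅√5] ∪ {68/5}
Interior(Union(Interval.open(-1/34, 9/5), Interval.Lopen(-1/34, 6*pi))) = Interval.open(-1/34, 6*pi)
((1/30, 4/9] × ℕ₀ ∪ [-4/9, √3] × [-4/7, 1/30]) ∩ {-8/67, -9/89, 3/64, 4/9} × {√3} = ∅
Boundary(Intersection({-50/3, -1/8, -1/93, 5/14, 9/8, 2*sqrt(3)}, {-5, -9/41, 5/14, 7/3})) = {5/14}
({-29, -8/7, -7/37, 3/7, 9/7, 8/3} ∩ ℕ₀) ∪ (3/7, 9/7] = (3/7, 9/7]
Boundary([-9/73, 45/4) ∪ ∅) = {-9/73, 45/4}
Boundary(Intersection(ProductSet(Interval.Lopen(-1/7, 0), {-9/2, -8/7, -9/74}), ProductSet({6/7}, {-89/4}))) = EmptySet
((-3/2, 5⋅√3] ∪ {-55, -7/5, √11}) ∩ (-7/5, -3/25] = (-7/5, -3/25]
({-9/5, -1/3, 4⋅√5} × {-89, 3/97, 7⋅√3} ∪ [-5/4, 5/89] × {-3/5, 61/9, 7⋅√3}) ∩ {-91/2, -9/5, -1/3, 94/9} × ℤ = {-9/5, -1/3} × {-89}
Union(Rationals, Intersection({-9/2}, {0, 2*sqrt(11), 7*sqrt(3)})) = Rationals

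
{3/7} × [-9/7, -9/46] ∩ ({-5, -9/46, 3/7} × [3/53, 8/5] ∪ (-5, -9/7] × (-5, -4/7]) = ∅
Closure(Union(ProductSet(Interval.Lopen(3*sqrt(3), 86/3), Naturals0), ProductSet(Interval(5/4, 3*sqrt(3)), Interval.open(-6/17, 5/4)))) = Union(ProductSet(Interval(5/4, 3*sqrt(3)), Interval(-6/17, 5/4)), ProductSet(Interval(3*sqrt(3), 86/3), Union(Complement(Naturals0, Interval.open(-6/17, 5/4)), Naturals0)), ProductSet(Interval.Lopen(3*sqrt(3), 86/3), Naturals0))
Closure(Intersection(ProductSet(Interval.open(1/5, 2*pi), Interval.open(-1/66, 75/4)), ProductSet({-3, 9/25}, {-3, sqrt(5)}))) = ProductSet({9/25}, {sqrt(5)})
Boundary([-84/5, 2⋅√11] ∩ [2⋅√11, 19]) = {2⋅√11}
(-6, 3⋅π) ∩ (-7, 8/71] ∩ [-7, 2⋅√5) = (-6, 8/71]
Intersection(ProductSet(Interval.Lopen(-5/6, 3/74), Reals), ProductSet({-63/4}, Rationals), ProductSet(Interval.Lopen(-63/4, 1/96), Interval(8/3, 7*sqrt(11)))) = EmptySet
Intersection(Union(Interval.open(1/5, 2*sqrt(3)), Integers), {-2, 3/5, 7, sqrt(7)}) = {-2, 3/5, 7, sqrt(7)}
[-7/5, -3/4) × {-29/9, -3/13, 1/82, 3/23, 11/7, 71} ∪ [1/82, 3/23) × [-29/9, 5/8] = ([1/82, 3/23) × [-29/9, 5/8]) ∪ ([-7/5, -3/4) × {-29/9, -3/13, 1/82, 3/23, 11/7, 71})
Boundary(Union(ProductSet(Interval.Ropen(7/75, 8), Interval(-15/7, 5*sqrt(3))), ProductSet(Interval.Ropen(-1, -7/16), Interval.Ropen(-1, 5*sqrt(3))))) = Union(ProductSet({-1, -7/16}, Interval(-1, 5*sqrt(3))), ProductSet({7/75, 8}, Interval(-15/7, 5*sqrt(3))), ProductSet(Interval(-1, -7/16), {-1, 5*sqrt(3)}), ProductSet(Interval(7/75, 8), {-15/7, 5*sqrt(3)}))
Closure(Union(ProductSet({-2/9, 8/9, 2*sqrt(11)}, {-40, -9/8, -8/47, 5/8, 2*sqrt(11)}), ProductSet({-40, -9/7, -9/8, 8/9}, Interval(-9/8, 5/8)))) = Union(ProductSet({-2/9, 8/9, 2*sqrt(11)}, {-40, -9/8, -8/47, 5/8, 2*sqrt(11)}), ProductSet({-40, -9/7, -9/8, 8/9}, Interval(-9/8, 5/8)))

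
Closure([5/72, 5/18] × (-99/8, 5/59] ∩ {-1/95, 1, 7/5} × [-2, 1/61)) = ∅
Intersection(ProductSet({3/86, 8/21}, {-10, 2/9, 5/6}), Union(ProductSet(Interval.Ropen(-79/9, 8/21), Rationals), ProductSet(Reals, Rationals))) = ProductSet({3/86, 8/21}, {-10, 2/9, 5/6})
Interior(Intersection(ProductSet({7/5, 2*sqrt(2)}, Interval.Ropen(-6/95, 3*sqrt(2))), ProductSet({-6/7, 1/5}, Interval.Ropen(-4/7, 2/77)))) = EmptySet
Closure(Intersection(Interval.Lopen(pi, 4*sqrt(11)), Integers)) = Range(4, 14, 1)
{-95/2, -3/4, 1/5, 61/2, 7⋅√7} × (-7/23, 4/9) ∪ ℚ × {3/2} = (ℚ × {3/2}) ∪ ({-95/2, -3/4, 1/5, 61/2, 7⋅√7} × (-7/23, 4/9))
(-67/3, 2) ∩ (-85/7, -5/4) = (-85/7, -5/4)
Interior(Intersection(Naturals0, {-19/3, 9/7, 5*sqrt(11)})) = EmptySet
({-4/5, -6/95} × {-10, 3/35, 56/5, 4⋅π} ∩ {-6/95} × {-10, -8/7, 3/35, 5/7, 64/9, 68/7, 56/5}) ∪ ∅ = {-6/95} × {-10, 3/35, 56/5}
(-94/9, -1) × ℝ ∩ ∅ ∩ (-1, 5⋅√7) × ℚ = ∅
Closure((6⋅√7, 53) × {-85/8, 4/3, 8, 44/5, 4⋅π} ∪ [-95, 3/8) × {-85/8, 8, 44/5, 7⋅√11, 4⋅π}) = ([-95, 3/8] × {-85/8, 8, 44/5, 7⋅√11, 4⋅π}) ∪ ([6⋅√7, 53] × {-85/8, 4/3, 8, 44/5, 4⋅π})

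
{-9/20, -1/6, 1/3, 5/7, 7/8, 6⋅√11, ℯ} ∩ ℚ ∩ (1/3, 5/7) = ∅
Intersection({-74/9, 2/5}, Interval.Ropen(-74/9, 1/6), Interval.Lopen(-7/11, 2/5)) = EmptySet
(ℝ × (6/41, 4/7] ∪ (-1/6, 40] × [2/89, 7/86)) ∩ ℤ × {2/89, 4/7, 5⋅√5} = (ℤ × {4/7}) ∪ ({0, 1, …, 40} × {2/89})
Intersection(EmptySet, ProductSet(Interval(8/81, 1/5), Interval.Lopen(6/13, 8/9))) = EmptySet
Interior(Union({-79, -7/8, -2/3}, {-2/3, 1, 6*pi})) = EmptySet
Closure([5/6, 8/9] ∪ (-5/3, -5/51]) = [-5/3, -5/51] ∪ [5/6, 8/9]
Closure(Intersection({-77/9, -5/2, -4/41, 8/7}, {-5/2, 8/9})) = {-5/2}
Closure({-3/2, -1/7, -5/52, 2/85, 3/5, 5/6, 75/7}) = {-3/2, -1/7, -5/52, 2/85, 3/5, 5/6, 75/7}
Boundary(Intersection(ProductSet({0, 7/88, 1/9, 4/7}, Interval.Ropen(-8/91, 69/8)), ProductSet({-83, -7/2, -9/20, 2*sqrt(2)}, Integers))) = EmptySet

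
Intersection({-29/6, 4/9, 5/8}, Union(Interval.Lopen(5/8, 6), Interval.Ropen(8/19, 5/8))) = {4/9}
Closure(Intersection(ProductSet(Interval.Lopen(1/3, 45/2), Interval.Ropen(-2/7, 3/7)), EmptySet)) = EmptySet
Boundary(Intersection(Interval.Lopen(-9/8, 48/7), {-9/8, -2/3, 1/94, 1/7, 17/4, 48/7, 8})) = {-2/3, 1/94, 1/7, 17/4, 48/7}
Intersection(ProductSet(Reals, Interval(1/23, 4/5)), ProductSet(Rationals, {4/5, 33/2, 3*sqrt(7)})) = ProductSet(Rationals, {4/5})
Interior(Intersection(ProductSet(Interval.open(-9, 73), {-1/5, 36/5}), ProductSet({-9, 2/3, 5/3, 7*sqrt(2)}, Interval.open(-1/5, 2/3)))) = EmptySet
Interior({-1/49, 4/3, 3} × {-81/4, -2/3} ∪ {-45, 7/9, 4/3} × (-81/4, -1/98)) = ∅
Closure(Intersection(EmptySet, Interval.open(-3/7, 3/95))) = EmptySet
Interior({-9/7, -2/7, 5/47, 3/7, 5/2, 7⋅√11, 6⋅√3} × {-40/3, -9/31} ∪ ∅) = ∅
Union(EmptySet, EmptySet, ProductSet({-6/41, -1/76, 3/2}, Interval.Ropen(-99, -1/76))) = ProductSet({-6/41, -1/76, 3/2}, Interval.Ropen(-99, -1/76))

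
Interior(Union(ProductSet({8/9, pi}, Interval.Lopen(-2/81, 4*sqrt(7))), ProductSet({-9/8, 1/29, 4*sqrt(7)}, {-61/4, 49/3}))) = EmptySet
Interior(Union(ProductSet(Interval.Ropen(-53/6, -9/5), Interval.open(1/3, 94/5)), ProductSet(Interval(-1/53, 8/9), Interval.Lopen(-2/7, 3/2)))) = Union(ProductSet(Interval.open(-53/6, -9/5), Interval.open(1/3, 94/5)), ProductSet(Interval.open(-1/53, 8/9), Interval.open(-2/7, 3/2)))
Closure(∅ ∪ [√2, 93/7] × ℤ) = [√2, 93/7] × ℤ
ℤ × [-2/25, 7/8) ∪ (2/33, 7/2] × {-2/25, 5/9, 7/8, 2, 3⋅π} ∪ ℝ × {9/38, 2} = (ℝ × {9/38, 2}) ∪ (ℤ × [-2/25, 7/8)) ∪ ((2/33, 7/2] × {-2/25, 5/9, 7/8, 2, 3⋅π})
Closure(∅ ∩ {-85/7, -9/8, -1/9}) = ∅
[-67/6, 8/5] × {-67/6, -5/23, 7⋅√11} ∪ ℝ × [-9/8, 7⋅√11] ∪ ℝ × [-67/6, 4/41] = ℝ × [-67/6, 7⋅√11]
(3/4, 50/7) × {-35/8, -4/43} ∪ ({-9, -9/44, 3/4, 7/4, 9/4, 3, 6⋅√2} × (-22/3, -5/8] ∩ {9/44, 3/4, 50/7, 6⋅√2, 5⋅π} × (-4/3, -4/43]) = ((3/4, 50/7) × {-35/8, -4/43}) ∪ ({3/4, 6⋅√2} × (-4/3, -5/8])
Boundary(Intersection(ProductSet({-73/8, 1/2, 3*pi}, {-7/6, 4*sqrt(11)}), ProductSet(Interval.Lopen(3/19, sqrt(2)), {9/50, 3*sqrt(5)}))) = EmptySet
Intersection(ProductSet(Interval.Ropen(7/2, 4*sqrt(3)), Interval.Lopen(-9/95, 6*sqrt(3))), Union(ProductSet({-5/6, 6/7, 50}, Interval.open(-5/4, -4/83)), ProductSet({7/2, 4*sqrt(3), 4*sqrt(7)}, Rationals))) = ProductSet({7/2}, Intersection(Interval.Lopen(-9/95, 6*sqrt(3)), Rationals))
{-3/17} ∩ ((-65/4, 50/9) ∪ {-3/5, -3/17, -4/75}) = {-3/17}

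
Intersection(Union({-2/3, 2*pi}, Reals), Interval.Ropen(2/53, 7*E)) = Interval.Ropen(2/53, 7*E)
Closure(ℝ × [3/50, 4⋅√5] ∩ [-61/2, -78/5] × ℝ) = [-61/2, -78/5] × [3/50, 4⋅√5]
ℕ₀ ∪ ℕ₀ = ℕ₀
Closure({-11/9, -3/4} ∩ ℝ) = {-11/9, -3/4}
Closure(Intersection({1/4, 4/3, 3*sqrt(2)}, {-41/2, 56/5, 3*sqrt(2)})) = {3*sqrt(2)}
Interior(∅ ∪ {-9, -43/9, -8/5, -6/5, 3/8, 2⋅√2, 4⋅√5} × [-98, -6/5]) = ∅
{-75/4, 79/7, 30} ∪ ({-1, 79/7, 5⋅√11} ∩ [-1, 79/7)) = {-75/4, -1, 79/7, 30}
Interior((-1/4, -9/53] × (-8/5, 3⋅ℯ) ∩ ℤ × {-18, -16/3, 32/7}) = ∅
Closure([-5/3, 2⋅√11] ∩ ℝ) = [-5/3, 2⋅√11]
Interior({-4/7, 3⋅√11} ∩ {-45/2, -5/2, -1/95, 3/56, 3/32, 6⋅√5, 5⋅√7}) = ∅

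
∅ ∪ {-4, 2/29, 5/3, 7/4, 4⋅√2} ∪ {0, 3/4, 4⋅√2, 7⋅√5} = {-4, 0, 2/29, 3/4, 5/3, 7/4, 4⋅√2, 7⋅√5}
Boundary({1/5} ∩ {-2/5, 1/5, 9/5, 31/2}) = {1/5}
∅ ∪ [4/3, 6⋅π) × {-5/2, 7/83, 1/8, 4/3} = [4/3, 6⋅π) × {-5/2, 7/83, 1/8, 4/3}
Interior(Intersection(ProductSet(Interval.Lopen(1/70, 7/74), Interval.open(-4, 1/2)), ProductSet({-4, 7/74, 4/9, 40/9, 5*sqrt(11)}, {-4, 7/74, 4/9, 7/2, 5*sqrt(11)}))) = EmptySet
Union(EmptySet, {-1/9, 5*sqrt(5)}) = {-1/9, 5*sqrt(5)}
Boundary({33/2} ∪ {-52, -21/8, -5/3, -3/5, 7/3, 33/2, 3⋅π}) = {-52, -21/8, -5/3, -3/5, 7/3, 33/2, 3⋅π}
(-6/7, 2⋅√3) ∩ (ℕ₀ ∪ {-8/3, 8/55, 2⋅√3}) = {0, 1, 2, 3} ∪ {8/55}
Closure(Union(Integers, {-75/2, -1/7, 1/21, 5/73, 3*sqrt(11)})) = Union({-75/2, -1/7, 1/21, 5/73, 3*sqrt(11)}, Integers)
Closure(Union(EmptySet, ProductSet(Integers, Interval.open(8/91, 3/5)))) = ProductSet(Integers, Interval(8/91, 3/5))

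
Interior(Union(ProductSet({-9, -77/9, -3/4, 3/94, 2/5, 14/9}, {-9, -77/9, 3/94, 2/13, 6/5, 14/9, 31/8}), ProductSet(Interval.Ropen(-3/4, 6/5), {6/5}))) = EmptySet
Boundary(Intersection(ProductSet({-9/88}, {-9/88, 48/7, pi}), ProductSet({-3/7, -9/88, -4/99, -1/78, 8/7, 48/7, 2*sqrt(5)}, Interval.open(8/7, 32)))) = ProductSet({-9/88}, {48/7, pi})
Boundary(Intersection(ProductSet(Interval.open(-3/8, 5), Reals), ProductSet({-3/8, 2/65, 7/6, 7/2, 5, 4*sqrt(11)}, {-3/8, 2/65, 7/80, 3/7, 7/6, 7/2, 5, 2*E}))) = ProductSet({2/65, 7/6, 7/2}, {-3/8, 2/65, 7/80, 3/7, 7/6, 7/2, 5, 2*E})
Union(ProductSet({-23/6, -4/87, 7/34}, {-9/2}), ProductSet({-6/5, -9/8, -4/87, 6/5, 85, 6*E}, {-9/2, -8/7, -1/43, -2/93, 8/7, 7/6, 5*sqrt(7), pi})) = Union(ProductSet({-23/6, -4/87, 7/34}, {-9/2}), ProductSet({-6/5, -9/8, -4/87, 6/5, 85, 6*E}, {-9/2, -8/7, -1/43, -2/93, 8/7, 7/6, 5*sqrt(7), pi}))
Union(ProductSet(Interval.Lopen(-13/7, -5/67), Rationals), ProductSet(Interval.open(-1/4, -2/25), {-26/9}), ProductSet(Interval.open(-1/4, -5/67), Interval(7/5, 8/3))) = Union(ProductSet(Interval.Lopen(-13/7, -5/67), Rationals), ProductSet(Interval.open(-1/4, -5/67), Interval(7/5, 8/3)))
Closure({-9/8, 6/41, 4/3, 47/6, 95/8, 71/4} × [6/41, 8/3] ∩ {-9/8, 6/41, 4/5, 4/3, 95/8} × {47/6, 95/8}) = ∅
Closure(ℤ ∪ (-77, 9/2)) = ℤ ∪ [-77, 9/2]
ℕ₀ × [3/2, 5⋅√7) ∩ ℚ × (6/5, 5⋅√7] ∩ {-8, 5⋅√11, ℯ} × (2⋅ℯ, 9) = ∅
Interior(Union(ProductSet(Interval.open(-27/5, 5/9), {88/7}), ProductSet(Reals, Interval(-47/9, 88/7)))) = ProductSet(Reals, Interval.open(-47/9, 88/7))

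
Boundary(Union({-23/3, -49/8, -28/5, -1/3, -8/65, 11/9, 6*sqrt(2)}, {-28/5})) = {-23/3, -49/8, -28/5, -1/3, -8/65, 11/9, 6*sqrt(2)}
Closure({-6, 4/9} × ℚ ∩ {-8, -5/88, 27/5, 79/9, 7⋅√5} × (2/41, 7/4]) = ∅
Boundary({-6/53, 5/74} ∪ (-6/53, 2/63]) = {-6/53, 2/63, 5/74}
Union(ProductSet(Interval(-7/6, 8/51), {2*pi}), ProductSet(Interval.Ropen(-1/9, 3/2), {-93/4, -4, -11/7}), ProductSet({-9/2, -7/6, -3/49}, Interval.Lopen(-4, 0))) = Union(ProductSet({-9/2, -7/6, -3/49}, Interval.Lopen(-4, 0)), ProductSet(Interval(-7/6, 8/51), {2*pi}), ProductSet(Interval.Ropen(-1/9, 3/2), {-93/4, -4, -11/7}))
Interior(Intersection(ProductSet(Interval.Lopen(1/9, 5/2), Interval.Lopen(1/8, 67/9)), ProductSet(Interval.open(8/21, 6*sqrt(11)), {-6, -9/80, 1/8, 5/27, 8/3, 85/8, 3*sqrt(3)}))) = EmptySet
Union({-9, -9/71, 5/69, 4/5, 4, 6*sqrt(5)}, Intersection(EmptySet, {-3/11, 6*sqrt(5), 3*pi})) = {-9, -9/71, 5/69, 4/5, 4, 6*sqrt(5)}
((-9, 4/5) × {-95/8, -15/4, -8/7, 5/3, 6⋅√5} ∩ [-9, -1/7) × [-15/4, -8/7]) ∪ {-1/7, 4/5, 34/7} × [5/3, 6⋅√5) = ((-9, -1/7) × {-15/4, -8/7}) ∪ ({-1/7, 4/5, 34/7} × [5/3, 6⋅√5))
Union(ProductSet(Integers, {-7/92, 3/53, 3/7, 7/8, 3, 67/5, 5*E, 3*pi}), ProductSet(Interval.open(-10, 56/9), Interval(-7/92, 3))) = Union(ProductSet(Integers, {-7/92, 3/53, 3/7, 7/8, 3, 67/5, 5*E, 3*pi}), ProductSet(Interval.open(-10, 56/9), Interval(-7/92, 3)))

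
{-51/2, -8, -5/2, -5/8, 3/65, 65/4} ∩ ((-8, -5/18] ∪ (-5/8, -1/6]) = {-5/2, -5/8}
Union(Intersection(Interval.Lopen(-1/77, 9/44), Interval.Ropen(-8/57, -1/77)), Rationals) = Rationals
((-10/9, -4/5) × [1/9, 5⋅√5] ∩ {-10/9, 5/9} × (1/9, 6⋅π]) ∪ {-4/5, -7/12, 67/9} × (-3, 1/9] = {-4/5, -7/12, 67/9} × (-3, 1/9]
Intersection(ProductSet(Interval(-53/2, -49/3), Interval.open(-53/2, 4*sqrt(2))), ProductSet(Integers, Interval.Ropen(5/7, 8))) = ProductSet(Range(-26, -16, 1), Interval.Ropen(5/7, 4*sqrt(2)))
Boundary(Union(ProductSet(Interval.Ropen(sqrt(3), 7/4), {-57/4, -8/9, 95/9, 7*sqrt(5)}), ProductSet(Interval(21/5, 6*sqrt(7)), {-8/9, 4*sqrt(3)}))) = Union(ProductSet(Interval(21/5, 6*sqrt(7)), {-8/9, 4*sqrt(3)}), ProductSet(Interval(sqrt(3), 7/4), {-57/4, -8/9, 95/9, 7*sqrt(5)}))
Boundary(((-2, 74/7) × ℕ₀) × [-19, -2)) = ([-2, 74/7] × ℕ₀) × [-19, -2]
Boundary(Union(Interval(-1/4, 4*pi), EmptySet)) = {-1/4, 4*pi}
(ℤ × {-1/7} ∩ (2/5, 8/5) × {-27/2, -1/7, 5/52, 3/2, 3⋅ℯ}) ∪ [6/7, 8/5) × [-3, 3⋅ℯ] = [6/7, 8/5) × [-3, 3⋅ℯ]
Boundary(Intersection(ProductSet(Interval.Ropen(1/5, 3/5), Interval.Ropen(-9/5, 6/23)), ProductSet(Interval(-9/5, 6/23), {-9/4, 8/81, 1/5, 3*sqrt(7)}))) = ProductSet(Interval(1/5, 6/23), {8/81, 1/5})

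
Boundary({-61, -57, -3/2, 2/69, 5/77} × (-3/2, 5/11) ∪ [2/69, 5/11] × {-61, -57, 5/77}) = ([2/69, 5/11] × {-61, -57, 5/77}) ∪ ({-61, -57, -3/2, 2/69, 5/77} × [-3/2, 5/11])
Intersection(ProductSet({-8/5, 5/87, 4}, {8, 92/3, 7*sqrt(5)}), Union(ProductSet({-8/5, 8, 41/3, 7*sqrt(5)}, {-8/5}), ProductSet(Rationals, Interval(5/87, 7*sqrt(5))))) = ProductSet({-8/5, 5/87, 4}, {8, 7*sqrt(5)})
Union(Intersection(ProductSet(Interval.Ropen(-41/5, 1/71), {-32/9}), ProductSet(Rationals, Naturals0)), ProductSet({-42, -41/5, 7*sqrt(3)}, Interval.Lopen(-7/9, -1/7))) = ProductSet({-42, -41/5, 7*sqrt(3)}, Interval.Lopen(-7/9, -1/7))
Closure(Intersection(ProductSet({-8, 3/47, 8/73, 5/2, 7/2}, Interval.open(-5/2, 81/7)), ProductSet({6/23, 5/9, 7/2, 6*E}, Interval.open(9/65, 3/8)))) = ProductSet({7/2}, Interval(9/65, 3/8))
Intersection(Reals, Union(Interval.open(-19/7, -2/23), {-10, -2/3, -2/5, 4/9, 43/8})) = Union({-10, 4/9, 43/8}, Interval.open(-19/7, -2/23))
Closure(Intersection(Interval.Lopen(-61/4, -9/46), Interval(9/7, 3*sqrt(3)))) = EmptySet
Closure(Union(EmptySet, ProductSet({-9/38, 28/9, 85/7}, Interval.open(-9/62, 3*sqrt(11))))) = ProductSet({-9/38, 28/9, 85/7}, Interval(-9/62, 3*sqrt(11)))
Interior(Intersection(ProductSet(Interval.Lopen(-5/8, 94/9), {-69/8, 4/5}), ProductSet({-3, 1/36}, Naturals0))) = EmptySet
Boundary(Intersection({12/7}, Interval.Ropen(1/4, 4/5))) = EmptySet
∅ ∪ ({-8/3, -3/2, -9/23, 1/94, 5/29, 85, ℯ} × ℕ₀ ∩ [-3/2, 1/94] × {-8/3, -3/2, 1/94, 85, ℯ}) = {-3/2, -9/23, 1/94} × {85}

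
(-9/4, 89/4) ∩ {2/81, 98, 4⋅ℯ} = {2/81, 4⋅ℯ}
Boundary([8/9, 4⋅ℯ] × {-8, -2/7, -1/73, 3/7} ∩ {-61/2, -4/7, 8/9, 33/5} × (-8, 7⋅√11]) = {8/9, 33/5} × {-2/7, -1/73, 3/7}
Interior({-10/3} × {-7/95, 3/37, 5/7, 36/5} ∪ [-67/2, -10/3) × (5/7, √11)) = (-67/2, -10/3) × (5/7, √11)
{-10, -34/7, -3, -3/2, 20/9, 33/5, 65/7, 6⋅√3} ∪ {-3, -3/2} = {-10, -34/7, -3, -3/2, 20/9, 33/5, 65/7, 6⋅√3}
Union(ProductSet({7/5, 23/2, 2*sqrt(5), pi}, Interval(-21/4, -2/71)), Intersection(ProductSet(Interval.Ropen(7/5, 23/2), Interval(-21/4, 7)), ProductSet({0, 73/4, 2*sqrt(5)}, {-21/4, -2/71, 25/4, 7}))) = Union(ProductSet({2*sqrt(5)}, {-21/4, -2/71, 25/4, 7}), ProductSet({7/5, 23/2, 2*sqrt(5), pi}, Interval(-21/4, -2/71)))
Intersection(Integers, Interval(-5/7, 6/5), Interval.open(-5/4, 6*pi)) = Range(0, 2, 1)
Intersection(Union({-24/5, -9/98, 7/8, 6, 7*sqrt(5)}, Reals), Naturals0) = Naturals0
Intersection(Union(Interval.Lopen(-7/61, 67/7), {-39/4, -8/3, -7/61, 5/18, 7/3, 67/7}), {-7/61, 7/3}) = {-7/61, 7/3}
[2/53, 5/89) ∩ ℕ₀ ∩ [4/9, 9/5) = ∅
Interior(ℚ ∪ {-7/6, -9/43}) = ∅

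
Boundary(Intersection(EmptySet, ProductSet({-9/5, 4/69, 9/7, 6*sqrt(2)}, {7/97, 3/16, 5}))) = EmptySet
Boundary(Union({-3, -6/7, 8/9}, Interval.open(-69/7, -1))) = {-69/7, -1, -6/7, 8/9}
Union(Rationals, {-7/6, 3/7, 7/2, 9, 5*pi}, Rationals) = Union({5*pi}, Rationals)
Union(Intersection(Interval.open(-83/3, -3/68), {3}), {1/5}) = {1/5}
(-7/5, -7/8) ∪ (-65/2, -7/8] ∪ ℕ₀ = (-65/2, -7/8] ∪ ℕ₀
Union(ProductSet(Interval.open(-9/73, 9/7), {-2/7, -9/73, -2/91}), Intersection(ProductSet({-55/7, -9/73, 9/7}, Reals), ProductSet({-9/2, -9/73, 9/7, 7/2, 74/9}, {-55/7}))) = Union(ProductSet({-9/73, 9/7}, {-55/7}), ProductSet(Interval.open(-9/73, 9/7), {-2/7, -9/73, -2/91}))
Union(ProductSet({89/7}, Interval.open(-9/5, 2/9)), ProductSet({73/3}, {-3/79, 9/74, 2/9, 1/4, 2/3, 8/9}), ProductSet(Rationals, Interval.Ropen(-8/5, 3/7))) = Union(ProductSet({89/7}, Interval.open(-9/5, 2/9)), ProductSet({73/3}, {-3/79, 9/74, 2/9, 1/4, 2/3, 8/9}), ProductSet(Rationals, Interval.Ropen(-8/5, 3/7)))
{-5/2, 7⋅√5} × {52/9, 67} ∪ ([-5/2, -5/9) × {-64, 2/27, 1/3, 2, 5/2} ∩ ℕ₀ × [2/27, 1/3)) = {-5/2, 7⋅√5} × {52/9, 67}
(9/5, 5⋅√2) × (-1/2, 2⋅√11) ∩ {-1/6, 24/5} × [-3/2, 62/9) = {24/5} × (-1/2, 2⋅√11)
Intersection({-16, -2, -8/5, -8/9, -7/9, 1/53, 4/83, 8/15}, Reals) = {-16, -2, -8/5, -8/9, -7/9, 1/53, 4/83, 8/15}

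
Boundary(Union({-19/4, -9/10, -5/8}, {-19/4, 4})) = {-19/4, -9/10, -5/8, 4}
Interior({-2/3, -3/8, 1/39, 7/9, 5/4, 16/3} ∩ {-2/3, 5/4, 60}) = ∅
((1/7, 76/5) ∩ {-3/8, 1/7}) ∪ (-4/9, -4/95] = (-4/9, -4/95]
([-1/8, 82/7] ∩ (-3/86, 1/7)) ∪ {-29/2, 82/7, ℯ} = {-29/2, 82/7, ℯ} ∪ (-3/86, 1/7)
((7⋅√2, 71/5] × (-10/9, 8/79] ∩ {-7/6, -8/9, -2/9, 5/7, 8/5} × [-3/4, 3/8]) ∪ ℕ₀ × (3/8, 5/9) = ℕ₀ × (3/8, 5/9)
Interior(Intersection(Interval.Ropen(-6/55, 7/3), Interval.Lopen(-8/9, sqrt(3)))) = Interval.open(-6/55, sqrt(3))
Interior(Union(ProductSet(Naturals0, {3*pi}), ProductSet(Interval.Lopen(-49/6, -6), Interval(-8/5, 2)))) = ProductSet(Interval.open(-49/6, -6), Interval.open(-8/5, 2))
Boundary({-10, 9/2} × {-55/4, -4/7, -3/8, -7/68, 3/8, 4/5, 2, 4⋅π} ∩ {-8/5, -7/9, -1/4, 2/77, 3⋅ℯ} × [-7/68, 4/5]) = ∅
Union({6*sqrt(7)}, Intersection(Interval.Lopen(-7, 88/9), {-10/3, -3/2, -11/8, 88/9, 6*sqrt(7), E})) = {-10/3, -3/2, -11/8, 88/9, 6*sqrt(7), E}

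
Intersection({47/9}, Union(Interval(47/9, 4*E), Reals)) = {47/9}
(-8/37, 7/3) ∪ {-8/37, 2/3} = [-8/37, 7/3)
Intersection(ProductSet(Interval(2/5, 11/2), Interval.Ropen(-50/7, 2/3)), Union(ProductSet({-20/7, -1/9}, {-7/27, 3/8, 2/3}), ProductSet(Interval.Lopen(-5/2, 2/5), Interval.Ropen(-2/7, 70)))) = ProductSet({2/5}, Interval.Ropen(-2/7, 2/3))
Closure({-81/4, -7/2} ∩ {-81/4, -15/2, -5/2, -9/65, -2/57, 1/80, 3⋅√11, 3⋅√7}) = {-81/4}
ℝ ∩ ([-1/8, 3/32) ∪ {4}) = [-1/8, 3/32) ∪ {4}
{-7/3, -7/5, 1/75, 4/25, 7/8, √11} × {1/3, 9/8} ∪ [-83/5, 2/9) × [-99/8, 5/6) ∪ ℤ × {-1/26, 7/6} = (ℤ × {-1/26, 7/6}) ∪ ([-83/5, 2/9) × [-99/8, 5/6)) ∪ ({-7/3, -7/5, 1/75, 4/25, 7/8, √11} × {1/3, 9/8})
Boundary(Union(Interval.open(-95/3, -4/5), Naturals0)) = Union(Complement(Naturals0, Interval.open(-95/3, -4/5)), {-95/3, -4/5})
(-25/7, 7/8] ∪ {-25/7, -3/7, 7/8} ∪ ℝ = (-∞, ∞)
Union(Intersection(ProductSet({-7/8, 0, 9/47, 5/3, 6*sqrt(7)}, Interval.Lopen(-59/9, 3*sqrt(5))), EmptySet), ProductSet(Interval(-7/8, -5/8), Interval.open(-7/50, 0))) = ProductSet(Interval(-7/8, -5/8), Interval.open(-7/50, 0))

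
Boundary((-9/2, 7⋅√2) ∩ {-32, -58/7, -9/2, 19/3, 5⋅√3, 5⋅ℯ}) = {19/3, 5⋅√3}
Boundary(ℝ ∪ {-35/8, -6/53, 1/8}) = ∅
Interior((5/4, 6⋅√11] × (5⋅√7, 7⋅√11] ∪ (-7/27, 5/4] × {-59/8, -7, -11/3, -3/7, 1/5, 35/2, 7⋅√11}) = (5/4, 6⋅√11) × (5⋅√7, 7⋅√11)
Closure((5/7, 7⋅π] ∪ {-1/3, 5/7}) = {-1/3} ∪ [5/7, 7⋅π]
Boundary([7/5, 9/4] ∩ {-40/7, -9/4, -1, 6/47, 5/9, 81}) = ∅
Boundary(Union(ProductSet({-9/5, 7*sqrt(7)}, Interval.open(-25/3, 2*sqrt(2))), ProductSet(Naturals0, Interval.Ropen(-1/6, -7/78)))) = Union(ProductSet({-9/5, 7*sqrt(7)}, Interval(-25/3, 2*sqrt(2))), ProductSet(Naturals0, Interval(-1/6, -7/78)))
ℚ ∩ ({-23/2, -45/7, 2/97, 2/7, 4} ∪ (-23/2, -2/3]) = {2/97, 2/7, 4} ∪ (ℚ ∩ [-23/2, -2/3])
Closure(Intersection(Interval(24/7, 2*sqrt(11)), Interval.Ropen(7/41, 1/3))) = EmptySet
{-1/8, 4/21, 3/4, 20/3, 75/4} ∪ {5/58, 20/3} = {-1/8, 5/58, 4/21, 3/4, 20/3, 75/4}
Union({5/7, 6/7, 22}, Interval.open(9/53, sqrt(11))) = Union({22}, Interval.open(9/53, sqrt(11)))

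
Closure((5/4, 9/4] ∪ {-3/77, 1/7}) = {-3/77, 1/7} ∪ [5/4, 9/4]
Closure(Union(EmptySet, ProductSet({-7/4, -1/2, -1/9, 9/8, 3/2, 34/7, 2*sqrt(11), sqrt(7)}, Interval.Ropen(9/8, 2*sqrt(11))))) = ProductSet({-7/4, -1/2, -1/9, 9/8, 3/2, 34/7, 2*sqrt(11), sqrt(7)}, Interval(9/8, 2*sqrt(11)))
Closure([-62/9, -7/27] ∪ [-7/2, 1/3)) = [-62/9, 1/3]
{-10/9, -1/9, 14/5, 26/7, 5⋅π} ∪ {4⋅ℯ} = {-10/9, -1/9, 14/5, 26/7, 4⋅ℯ, 5⋅π}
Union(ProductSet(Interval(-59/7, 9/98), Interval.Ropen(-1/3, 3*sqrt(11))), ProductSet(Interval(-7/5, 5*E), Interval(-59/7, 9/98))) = Union(ProductSet(Interval(-59/7, 9/98), Interval.Ropen(-1/3, 3*sqrt(11))), ProductSet(Interval(-7/5, 5*E), Interval(-59/7, 9/98)))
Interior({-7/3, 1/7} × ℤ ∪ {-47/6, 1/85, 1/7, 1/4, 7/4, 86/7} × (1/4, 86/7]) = ∅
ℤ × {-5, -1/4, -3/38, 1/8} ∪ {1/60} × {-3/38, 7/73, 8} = ({1/60} × {-3/38, 7/73, 8}) ∪ (ℤ × {-5, -1/4, -3/38, 1/8})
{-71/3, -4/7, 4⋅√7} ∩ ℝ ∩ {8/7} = ∅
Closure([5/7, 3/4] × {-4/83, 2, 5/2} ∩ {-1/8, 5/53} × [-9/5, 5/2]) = ∅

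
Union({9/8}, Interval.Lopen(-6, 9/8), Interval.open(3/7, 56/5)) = Interval.open(-6, 56/5)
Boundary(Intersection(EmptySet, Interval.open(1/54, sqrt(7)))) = EmptySet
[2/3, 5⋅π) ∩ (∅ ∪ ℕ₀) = {1, 2, …, 15}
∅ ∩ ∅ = ∅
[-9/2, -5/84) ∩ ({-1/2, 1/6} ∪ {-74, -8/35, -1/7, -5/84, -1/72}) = {-1/2, -8/35, -1/7}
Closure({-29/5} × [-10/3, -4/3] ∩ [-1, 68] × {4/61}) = ∅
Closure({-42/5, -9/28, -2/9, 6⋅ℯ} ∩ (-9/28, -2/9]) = {-2/9}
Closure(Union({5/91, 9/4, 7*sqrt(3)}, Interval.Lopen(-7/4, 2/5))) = Union({9/4, 7*sqrt(3)}, Interval(-7/4, 2/5))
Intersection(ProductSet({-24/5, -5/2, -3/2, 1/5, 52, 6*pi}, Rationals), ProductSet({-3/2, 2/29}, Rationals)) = ProductSet({-3/2}, Rationals)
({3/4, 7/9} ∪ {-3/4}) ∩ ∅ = ∅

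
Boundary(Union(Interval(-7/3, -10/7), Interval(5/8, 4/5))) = {-7/3, -10/7, 5/8, 4/5}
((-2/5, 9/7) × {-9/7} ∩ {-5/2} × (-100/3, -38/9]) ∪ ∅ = ∅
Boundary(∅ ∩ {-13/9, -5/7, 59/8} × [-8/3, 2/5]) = ∅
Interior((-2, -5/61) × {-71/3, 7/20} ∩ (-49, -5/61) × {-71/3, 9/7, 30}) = ∅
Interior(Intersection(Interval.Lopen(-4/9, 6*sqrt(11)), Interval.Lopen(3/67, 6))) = Interval.open(3/67, 6)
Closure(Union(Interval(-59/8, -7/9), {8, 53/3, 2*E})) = Union({8, 53/3, 2*E}, Interval(-59/8, -7/9))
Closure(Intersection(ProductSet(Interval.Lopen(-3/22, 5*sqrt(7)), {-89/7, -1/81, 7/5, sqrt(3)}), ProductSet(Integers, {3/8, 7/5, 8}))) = ProductSet(Range(0, 14, 1), {7/5})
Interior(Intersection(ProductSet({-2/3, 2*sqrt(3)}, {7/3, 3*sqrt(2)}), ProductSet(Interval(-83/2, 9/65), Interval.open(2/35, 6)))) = EmptySet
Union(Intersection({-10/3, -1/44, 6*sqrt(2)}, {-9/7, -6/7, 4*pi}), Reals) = Reals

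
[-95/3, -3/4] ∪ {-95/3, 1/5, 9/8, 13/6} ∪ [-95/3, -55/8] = [-95/3, -3/4] ∪ {1/5, 9/8, 13/6}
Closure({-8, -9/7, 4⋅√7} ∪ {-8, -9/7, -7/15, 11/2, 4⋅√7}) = {-8, -9/7, -7/15, 11/2, 4⋅√7}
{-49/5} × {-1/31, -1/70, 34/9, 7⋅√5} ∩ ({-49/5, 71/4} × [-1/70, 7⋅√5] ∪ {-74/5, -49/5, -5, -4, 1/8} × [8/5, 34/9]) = {-49/5} × {-1/70, 34/9, 7⋅√5}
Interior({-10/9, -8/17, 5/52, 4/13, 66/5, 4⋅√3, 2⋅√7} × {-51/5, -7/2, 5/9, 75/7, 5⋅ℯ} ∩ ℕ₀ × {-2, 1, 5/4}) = ∅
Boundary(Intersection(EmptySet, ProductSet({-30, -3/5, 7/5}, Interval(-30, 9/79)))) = EmptySet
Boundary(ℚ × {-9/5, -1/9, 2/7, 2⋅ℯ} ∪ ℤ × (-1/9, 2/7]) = (ℤ × [-1/9, 2/7]) ∪ (ℝ × {-9/5, -1/9, 2/7, 2⋅ℯ})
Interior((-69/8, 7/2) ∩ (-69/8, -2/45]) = (-69/8, -2/45)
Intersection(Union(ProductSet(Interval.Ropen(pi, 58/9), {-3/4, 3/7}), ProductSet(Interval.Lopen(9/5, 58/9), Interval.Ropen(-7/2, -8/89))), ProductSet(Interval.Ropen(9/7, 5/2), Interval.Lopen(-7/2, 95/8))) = ProductSet(Interval.open(9/5, 5/2), Interval.open(-7/2, -8/89))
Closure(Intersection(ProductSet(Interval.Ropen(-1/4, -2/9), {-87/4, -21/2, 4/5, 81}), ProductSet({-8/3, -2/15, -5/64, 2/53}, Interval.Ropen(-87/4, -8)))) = EmptySet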